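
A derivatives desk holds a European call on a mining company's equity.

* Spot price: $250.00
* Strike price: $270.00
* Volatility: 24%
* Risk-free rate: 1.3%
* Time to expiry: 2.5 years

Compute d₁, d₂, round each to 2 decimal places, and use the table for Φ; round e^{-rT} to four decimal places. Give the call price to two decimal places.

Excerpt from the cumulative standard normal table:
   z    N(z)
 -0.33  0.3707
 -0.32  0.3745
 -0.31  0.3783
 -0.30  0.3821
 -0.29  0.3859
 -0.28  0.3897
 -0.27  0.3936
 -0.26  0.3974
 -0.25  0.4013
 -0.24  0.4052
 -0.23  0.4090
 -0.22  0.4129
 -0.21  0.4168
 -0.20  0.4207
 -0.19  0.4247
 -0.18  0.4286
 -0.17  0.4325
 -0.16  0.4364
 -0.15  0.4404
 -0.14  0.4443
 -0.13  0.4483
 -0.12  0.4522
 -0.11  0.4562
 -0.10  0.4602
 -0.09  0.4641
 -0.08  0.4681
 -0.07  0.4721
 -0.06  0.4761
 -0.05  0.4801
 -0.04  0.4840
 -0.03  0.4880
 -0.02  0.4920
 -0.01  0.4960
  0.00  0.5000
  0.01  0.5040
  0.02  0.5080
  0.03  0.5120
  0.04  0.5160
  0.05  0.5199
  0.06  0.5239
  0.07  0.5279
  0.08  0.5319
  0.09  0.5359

σ√T = 0.24 × 1.5811 = 0.3795
ln(S/K) + (r + σ²/2)T = ln(250/270) + (0.013 + 0.24²/2)·2.5 = -0.0770 + 0.1045 = 0.0275
d₁ = 0.0275 / 0.3795 = 0.0726 → 0.07
d₂ = d₁ − σ√T = 0.0726 − 0.3795 = -0.3069 → -0.31
exp(−rT) = exp(−0.013·2.5) = 0.9680
N(d₁) = N(0.07) = 0.5279;  N(d₂) = N(-0.31) = 0.3783
C = 250·0.5279 − 270·0.9680·0.3783 = 131.9750 − 98.8725 = 33.1025

$33.10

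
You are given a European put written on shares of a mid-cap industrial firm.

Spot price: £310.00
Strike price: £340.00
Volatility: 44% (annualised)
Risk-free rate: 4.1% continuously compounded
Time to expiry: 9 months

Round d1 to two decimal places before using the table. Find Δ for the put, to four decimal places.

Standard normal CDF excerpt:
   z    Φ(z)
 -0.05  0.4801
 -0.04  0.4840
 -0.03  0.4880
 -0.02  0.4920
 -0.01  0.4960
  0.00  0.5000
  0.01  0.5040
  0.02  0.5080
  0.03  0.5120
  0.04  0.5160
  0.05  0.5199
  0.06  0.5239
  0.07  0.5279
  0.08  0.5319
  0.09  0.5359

-0.4880

T = 0.75;  σ√T = 0.3811
d₁ = [ln(310/340) + (0.041 + ½·0.44²)·0.75] / (σ√T) = (-0.0924 + 0.1033) / 0.3811 = 0.0288 → 0.03
N(d₁) = N(0.03) = 0.5120
Δ_put = N(d₁) − 1 = 0.5120 − 1 = -0.4880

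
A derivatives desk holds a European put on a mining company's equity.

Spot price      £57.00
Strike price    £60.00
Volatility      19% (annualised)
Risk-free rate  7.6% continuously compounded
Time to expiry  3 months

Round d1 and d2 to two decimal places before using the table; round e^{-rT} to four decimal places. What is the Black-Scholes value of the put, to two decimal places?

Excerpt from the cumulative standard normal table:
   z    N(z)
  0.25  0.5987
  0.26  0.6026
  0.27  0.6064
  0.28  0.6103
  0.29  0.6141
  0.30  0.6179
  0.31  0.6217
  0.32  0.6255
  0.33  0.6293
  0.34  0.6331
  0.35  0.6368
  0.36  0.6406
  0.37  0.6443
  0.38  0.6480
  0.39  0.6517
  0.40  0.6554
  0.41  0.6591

£3.36

σ√T = 0.19·√0.25 = 0.0950
d₁ = [ln(57/60) + (0.076 + 0.19²/2)·0.25] / 0.0950 = [-0.0513 + 0.0235] / 0.0950 = -0.2924 ⇒ -0.29
d₂ = d₁ − σ√T = -0.2924 − 0.0950 = -0.3874 ⇒ -0.39
exp(−rT) = exp(−0.076·0.25) = 0.9812
N(−d₂) = N(0.39) = 0.6517;  N(−d₁) = N(0.29) = 0.6141
P = 60·0.9812·0.6517 − 57·0.6141 = 38.3669 − 35.0037 = 3.3632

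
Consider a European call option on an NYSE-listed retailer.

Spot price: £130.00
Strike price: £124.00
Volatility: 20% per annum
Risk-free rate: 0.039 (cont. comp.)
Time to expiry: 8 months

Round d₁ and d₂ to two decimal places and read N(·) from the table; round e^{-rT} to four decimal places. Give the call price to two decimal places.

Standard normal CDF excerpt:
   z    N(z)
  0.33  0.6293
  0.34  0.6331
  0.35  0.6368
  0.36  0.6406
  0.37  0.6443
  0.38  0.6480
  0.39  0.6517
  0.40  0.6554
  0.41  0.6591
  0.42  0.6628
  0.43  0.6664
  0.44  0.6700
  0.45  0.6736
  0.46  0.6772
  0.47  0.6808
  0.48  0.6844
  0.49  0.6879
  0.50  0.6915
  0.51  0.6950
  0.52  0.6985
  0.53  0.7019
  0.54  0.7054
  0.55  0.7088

T = 0.6667;  σ√T = 0.1633
ln(S/K) + (r + σ²/2)T = ln(130/124) + (0.039 + 0.2²/2)·0.6667 = 0.0473 + 0.0393 = 0.0866
d₁ = 0.0866 / 0.1633 = 0.5302 which rounds to 0.53
d₂ = d₁ − σ√T = 0.5302 − 0.1633 = 0.3669 which rounds to 0.37
e^(−rT) = e^(−0.039·0.6667) = 0.9743
C = 130·N(0.53) − 124·0.9743·N(0.37) = 130·0.7019 − 124·0.9743·0.6443 = 91.2470 − 77.8399 = 13.4071

£13.41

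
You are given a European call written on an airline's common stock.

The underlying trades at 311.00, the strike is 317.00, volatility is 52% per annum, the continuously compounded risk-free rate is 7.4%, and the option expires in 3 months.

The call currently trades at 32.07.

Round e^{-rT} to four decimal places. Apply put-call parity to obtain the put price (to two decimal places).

e^(−rT) = e^(−0.074·0.25) = 0.9817
Put-call parity: C − P = S − K·e^(−rT) = 311 − 317·0.9817 = 311 − 311.1989 = -0.1989
P = C − (C − P) = 32.07 − (-0.1989) = 32.2689

32.27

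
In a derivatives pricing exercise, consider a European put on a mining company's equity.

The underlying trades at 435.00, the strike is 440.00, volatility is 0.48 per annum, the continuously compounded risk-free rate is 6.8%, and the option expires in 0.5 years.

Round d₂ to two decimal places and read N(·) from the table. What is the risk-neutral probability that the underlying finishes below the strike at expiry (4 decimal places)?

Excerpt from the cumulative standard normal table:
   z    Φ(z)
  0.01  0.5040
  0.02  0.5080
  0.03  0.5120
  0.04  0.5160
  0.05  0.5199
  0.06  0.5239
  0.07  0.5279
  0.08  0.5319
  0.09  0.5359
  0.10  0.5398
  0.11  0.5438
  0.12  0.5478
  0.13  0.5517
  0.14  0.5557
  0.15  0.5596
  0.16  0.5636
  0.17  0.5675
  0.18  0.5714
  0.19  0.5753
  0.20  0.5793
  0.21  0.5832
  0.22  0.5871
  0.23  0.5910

0.5398

σ√T = 0.48·√0.5 = 0.3394
d₁ = [ln(435/440) + (0.068 + 0.48²/2)·0.5] / 0.3394 = [-0.0114 + 0.0916] / 0.3394 = 0.2362 ⇒ 0.24
d₂ = d₁ − σ√T = 0.2362 − 0.3394 = -0.1032 ⇒ -0.10
Pr(exercise) under Q = N(−d₂) = N(0.10) = 0.5398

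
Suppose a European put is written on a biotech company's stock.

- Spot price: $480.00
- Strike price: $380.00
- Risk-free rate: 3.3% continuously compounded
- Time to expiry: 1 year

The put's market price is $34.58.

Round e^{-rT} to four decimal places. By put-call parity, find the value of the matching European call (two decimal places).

$146.93

exp(−rT) = exp(−0.033·1) = 0.9675
Put-call parity: C − P = S − K·e^(−rT) = 480 − 380·0.9675 = 480 − 367.6500 = 112.3500
C = P + (C − P) = 34.58 + (112.3500) = 146.9300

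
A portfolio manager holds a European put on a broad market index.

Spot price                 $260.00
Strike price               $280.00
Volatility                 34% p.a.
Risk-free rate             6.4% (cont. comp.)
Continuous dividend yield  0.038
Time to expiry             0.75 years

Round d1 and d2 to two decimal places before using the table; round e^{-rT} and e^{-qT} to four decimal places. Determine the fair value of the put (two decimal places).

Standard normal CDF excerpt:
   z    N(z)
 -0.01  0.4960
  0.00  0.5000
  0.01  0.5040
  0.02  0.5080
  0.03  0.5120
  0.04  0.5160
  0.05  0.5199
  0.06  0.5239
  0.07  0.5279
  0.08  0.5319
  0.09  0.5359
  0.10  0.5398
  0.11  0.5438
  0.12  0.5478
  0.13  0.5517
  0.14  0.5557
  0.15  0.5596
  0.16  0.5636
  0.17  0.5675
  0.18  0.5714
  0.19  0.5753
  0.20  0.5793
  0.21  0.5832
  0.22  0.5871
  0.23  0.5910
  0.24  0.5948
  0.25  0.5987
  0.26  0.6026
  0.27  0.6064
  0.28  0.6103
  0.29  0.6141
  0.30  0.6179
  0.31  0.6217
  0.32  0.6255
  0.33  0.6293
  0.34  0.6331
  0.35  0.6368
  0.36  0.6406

σ√T = 0.34 × 0.8660 = 0.2944
ln(S/K) + (r − q + σ²/2)T = ln(260/280) + (0.064 − 0.038 + 0.34²/2)·0.75 = -0.0741 + 0.0629 = -0.0113
d₁ = -0.0113 / 0.2944 = -0.0382 which rounds to -0.04
d₂ = d₁ − σ√T = -0.0382 − 0.2944 = -0.3327 which rounds to -0.33
e^(−qT) = e^(−0.038·0.75) = 0.9719;  e^(−rT) = e^(−0.064·0.75) = 0.9531
N(−d₂) = N(0.33) = 0.6293;  N(−d₁) = N(0.04) = 0.5160
P = 280·0.9531·0.6293 − 260·0.9719·0.5160 = 167.9400 − 130.3901 = 37.5499

$37.55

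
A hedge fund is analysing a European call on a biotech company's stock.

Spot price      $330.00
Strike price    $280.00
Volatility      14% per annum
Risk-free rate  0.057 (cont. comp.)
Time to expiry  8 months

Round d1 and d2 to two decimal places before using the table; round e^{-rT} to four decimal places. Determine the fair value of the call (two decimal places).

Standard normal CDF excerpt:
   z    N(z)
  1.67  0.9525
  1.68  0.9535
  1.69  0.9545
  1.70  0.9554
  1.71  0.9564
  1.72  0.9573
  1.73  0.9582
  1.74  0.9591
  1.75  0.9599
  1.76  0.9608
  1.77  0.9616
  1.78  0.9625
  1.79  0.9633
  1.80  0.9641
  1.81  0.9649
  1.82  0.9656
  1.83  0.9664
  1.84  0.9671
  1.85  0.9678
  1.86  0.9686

$61.11

σ√T = 0.14·√0.6667 = 0.1143
ln(S/K) + (r + σ²/2)T = ln(330/280) + (0.057 + 0.14²/2)·0.6667 = 0.1643 + 0.0445 = 0.2088
d₁ = 0.2088 / 0.1143 = 1.8269 ≈ 1.83
d₂ = d₁ − σ√T = 1.8269 − 0.1143 = 1.7126 ≈ 1.71
e^(−rT) = e^(−0.057·0.6667) = 0.9627
C = 330·N(1.83) − 280·0.9627·N(1.71) = 330·0.9664 − 280·0.9627·0.9564 = 318.9120 − 257.8034 = 61.1086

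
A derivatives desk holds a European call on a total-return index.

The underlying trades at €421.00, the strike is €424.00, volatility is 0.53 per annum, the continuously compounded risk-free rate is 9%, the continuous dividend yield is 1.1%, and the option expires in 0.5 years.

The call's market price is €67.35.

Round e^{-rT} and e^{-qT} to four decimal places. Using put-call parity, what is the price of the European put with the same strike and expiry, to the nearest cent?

€54.01

exp(−qT) = exp(−0.011·0.5) = 0.9945;  exp(−rT) = exp(−0.09·0.5) = 0.9560
Put-call parity: C − P = S·e^(−qT) − K·e^(−rT) = 421·0.9945 − 424·0.9560 = 418.6845 − 405.3440 = 13.3405
P = C − (C − P) = 67.35 − (13.3405) = 54.0095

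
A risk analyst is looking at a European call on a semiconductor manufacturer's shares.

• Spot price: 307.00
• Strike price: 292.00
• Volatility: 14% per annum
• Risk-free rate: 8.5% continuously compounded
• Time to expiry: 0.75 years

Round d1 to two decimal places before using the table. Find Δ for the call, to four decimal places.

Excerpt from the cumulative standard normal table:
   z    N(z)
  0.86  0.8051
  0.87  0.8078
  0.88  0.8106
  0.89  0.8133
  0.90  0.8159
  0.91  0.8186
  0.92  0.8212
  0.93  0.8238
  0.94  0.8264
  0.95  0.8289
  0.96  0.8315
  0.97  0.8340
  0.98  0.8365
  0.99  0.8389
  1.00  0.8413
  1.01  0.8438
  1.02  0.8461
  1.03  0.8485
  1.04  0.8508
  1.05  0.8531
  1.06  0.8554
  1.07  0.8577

0.8413

σ√T = 0.14·√0.75 = 0.1212
d₁ = [ln(307/292) + (0.085 + 0.14²/2)·0.75] / 0.1212 = [0.0501 + 0.0711] / 0.1212 = 0.9996 ≈ 1.00
N(d₁) = N(1.00) = 0.8413
Δ_call = N(d₁) = 0.8413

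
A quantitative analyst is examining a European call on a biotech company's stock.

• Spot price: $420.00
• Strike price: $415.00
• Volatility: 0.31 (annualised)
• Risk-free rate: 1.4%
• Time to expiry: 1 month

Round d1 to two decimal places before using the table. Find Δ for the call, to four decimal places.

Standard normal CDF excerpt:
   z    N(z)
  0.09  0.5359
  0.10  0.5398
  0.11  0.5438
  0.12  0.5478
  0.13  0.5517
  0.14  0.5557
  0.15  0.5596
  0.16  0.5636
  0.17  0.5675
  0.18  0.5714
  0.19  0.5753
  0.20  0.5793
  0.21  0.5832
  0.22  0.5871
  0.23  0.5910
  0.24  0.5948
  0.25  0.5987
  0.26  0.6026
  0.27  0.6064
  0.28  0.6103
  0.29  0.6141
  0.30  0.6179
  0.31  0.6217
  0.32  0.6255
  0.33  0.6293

σ√T = 0.31 × 0.2887 = 0.0895
d₁ = [ln(420/415) + (0.014 + 0.31²/2)·0.08333] / 0.0895 = [0.0120 + 0.0052] / 0.0895 = 0.1916 which rounds to 0.19
N(d₁) = N(0.19) = 0.5753
Δ_call = N(d₁) = 0.5753

0.5753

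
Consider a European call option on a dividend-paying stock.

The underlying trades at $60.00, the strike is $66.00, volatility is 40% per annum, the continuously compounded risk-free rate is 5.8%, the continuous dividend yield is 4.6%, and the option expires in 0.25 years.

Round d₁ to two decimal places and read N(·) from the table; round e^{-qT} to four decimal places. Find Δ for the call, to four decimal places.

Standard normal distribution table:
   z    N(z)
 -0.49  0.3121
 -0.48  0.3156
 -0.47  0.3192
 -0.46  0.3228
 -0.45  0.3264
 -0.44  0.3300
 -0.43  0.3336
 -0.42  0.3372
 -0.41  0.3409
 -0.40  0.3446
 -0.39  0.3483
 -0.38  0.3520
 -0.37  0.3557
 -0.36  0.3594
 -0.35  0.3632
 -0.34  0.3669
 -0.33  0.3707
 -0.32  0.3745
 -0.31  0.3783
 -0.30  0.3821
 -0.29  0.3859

T = 0.25;  σ√T = 0.2000
d₁ = [ln(60/66) + (0.058 − 0.046 + 0.4²/2)·0.25] / 0.2000 = [-0.0953 + 0.0230] / 0.2000 = -0.3616 → -0.36
N(d₁) = N(-0.36) = 0.3594
Δ_call = exp(−qT)·N(d₁) = 0.9886·0.3594 = 0.3553

0.3553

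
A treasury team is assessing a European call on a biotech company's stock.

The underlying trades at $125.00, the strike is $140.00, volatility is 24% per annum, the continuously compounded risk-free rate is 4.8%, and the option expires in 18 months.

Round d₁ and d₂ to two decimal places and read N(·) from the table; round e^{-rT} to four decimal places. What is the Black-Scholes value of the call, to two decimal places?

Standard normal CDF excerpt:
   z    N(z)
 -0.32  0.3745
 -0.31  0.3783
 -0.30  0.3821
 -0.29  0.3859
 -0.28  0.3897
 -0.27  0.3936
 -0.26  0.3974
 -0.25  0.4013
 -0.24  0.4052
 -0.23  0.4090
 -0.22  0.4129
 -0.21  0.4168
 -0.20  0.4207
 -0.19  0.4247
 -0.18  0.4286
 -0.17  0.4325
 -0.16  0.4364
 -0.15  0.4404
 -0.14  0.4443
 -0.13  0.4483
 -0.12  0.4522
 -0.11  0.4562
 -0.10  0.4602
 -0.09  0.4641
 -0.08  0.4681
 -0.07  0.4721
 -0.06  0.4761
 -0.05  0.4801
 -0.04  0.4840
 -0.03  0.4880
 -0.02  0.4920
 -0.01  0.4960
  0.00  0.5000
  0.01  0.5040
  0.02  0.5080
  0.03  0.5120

σ√T = 0.24·√1.5 = 0.2939
ln(S/K) + (r + σ²/2)T = ln(125/140) + (0.048 + 0.24²/2)·1.5 = -0.1133 + 0.1152 = 0.0019
d₁ = 0.0019 / 0.2939 = 0.0064 → 0.01
d₂ = d₁ − σ√T = 0.0064 − 0.2939 = -0.2876 → -0.29
exp(−rT) = exp(−0.048·1.5) = 0.9305
C = 125·N(0.01) − 140·0.9305·N(-0.29) = 125·0.5040 − 140·0.9305·0.3859 = 63.0000 − 50.2712 = 12.7288

$12.73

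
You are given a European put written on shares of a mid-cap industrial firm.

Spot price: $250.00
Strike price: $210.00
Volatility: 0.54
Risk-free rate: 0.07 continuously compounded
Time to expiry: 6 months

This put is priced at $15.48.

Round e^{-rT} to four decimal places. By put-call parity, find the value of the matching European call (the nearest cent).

exp(−rT) = exp(−0.07·0.5) = 0.9656
Put-call parity: C − P = S − K·e^(−rT) = 250 − 210·0.9656 = 250 − 202.7760 = 47.2240
C = P + (C − P) = 15.48 + (47.2240) = 62.7040

$62.70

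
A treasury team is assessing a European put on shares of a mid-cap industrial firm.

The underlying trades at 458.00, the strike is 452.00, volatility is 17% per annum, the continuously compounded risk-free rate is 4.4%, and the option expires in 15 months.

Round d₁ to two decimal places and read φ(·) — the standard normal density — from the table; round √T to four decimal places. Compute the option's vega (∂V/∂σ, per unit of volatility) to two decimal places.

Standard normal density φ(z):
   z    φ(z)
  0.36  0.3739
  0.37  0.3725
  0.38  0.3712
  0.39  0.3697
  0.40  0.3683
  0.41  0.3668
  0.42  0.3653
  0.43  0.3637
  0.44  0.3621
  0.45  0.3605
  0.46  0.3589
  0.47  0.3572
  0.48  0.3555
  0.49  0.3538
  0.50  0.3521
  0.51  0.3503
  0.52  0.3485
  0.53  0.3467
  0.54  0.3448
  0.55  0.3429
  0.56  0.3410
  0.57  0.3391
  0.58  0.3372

σ√T = 0.17 × 1.1180 = 0.1901
d₁ = [ln(458/452) + (0.044 + 0.17²/2)·1.25] / 0.1901 = [0.0132 + 0.0731] / 0.1901 = 0.4538 → 0.45
√T = √1.25 = 1.1180
φ(d₁) = φ(0.45) = 0.3605
vega = S·φ(d₁)·√T = 458·0.3605·1.1180 = 184.5919
(Call and put vega coincide under Black-Scholes.)

184.59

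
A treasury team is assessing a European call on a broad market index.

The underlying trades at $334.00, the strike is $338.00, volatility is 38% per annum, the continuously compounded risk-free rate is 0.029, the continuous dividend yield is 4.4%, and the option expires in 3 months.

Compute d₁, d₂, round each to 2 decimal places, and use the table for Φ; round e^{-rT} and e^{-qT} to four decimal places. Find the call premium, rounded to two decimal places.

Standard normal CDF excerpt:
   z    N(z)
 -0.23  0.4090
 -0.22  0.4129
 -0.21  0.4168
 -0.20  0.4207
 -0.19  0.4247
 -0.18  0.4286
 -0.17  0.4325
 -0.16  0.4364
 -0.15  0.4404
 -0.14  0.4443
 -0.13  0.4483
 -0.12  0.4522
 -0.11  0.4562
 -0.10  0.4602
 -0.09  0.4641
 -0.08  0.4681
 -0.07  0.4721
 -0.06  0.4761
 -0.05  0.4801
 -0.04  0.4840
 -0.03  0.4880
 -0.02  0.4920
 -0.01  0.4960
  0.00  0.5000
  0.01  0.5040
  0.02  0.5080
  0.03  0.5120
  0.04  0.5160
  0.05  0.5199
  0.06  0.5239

σ√T = 0.38·√0.25 = 0.1900
d₁ = [ln(334/338) + (0.029 − 0.044 + 0.38²/2)·0.25] / 0.1900 = [-0.0119 + 0.0143] / 0.1900 = 0.0126 ⇒ 0.01
d₂ = d₁ − σ√T = 0.0126 − 0.1900 = -0.1774 ⇒ -0.18
exp(−qT) = exp(−0.044·0.25) = 0.9891;  exp(−rT) = exp(−0.029·0.25) = 0.9928
C = 334·0.9891·N(0.01) − 338·0.9928·N(-0.18) = 334·0.9891·0.5040 − 338·0.9928·0.4286 = 166.5011 − 143.8238 = 22.6774

$22.68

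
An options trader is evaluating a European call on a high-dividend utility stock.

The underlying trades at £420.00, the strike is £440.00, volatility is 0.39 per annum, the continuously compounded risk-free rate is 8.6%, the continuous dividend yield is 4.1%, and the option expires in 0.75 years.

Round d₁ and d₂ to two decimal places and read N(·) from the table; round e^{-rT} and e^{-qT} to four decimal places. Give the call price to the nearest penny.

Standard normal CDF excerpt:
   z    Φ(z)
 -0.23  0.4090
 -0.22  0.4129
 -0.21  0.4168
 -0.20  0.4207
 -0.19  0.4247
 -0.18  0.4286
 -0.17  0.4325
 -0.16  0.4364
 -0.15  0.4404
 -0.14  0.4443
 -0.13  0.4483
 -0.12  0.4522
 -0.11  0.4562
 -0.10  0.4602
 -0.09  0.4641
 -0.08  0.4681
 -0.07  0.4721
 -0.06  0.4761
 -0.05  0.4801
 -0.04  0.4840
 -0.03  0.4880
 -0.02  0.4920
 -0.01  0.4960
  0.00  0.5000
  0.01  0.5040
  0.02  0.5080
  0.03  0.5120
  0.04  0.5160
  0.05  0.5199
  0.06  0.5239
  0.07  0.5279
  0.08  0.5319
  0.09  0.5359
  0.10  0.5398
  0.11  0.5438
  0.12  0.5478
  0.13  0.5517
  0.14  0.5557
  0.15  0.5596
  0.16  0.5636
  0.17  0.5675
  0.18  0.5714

£52.76

σ√T = 0.39 × 0.8660 = 0.3377
ln(S/K) + (r − q + σ²/2)T = ln(420/440) + (0.086 − 0.041 + 0.39²/2)·0.75 = -0.0465 + 0.0908 = 0.0443
d₁ = 0.0443 / 0.3377 = 0.1311 ≈ 0.13
d₂ = d₁ − σ√T = 0.1311 − 0.3377 = -0.2067 ≈ -0.21
e^(−qT) = e^(−0.041·0.75) = 0.9697;  e^(−rT) = e^(−0.086·0.75) = 0.9375
C = 420·0.9697·N(0.13) − 440·0.9375·N(-0.21) = 420·0.9697·0.5517 − 440·0.9375·0.4168 = 224.6931 − 171.9300 = 52.7631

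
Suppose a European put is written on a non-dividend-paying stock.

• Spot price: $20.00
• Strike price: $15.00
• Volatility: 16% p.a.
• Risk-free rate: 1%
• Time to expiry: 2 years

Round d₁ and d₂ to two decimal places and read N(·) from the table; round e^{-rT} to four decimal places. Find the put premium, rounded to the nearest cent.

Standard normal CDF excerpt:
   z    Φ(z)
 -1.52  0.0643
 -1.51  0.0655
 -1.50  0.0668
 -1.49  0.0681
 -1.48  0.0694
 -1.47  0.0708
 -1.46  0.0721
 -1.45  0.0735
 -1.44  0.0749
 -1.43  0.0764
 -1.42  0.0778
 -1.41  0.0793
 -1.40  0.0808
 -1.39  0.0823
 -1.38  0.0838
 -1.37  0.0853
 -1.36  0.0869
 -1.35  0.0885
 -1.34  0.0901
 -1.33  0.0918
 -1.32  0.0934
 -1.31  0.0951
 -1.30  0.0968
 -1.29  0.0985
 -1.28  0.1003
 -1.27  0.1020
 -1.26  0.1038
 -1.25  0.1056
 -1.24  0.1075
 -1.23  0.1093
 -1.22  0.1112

T = 2;  σ√T = 0.2263
d₁ = [ln(20/15) + (0.01 + 0.16²/2)·2] / 0.2263 = [0.2877 + 0.0456] / 0.2263 = 1.4729 → 1.47
d₂ = d₁ − σ√T = 1.4729 − 0.2263 = 1.2466 → 1.25
e^(−rT) = e^(−0.01·2) = 0.9802
N(−d₂) = N(-1.25) = 0.1056;  N(−d₁) = N(-1.47) = 0.0708
P = 15·0.9802·0.1056 − 20·0.0708 = 1.5526 − 1.4160 = 0.1366

$0.14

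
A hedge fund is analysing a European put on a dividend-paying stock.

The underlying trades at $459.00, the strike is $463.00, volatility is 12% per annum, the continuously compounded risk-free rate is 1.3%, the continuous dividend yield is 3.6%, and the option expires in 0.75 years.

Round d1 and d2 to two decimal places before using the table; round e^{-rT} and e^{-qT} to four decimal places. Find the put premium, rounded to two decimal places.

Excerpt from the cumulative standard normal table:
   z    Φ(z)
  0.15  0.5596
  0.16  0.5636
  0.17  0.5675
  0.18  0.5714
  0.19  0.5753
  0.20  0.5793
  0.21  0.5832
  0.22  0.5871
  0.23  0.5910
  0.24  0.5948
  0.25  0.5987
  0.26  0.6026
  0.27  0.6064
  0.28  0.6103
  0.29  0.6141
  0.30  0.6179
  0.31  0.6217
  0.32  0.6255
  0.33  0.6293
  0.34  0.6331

T = 0.75;  σ√T = 0.1039
d₁ = [ln(459/463) + (0.013 − 0.036 + ½·0.12²)·0.75] / (σ√T) = (-0.0087 − 0.0119) / 0.1039 = -0.1975 which rounds to -0.20
d₂ = -0.1975 − 0.1039 = -0.3014 which rounds to -0.30
e^(−qT) = e^(−0.036·0.75) = 0.9734;  e^(−rT) = e^(−0.013·0.75) = 0.9903
N(−d₂) = N(0.30) = 0.6179;  N(−d₁) = N(0.20) = 0.5793
P = 463·0.9903·0.6179 − 459·0.9734·0.5793 = 283.3126 − 258.8258 = 24.4869

$24.49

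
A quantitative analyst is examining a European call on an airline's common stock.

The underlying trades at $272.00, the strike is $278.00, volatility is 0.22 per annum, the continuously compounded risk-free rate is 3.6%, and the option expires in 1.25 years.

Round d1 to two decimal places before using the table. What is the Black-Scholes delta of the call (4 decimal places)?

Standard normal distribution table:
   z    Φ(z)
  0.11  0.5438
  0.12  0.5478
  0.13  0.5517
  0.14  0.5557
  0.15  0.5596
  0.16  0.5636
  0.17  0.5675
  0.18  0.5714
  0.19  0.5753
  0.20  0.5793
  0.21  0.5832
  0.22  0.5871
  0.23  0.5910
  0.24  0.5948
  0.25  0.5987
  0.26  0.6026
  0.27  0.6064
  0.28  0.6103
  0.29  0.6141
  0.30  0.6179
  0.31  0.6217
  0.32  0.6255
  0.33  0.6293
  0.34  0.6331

σ√T = 0.22 × 1.1180 = 0.2460
ln(S/K) + (r + σ²/2)T = ln(272/278) + (0.036 + 0.22²/2)·1.25 = -0.0218 + 0.0752 = 0.0534
d₁ = 0.0534 / 0.2460 = 0.2172 → 0.22
N(d₁) = N(0.22) = 0.5871
Δ_call = N(d₁) = 0.5871

0.5871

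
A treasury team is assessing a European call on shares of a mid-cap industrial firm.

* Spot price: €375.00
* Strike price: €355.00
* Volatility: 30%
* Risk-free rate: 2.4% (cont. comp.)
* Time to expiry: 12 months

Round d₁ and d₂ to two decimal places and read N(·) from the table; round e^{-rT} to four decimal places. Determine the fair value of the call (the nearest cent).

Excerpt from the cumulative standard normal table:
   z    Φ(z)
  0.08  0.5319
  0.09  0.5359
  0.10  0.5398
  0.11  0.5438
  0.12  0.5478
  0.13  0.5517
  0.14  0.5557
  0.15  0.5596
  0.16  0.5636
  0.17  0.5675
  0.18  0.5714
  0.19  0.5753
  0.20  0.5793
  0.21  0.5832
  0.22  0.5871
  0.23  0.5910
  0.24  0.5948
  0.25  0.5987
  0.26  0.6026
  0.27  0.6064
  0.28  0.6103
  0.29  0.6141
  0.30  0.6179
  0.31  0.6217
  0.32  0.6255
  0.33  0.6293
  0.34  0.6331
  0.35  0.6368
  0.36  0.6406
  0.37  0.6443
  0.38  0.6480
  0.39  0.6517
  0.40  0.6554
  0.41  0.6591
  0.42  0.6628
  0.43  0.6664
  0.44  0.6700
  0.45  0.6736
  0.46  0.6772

€58.69

σ√T = 0.3·√1 = 0.3000
d₁ = [ln(375/355) + (0.024 + 0.3²/2)·1] / 0.3000 = [0.0548 + 0.0690] / 0.3000 = 0.4127 ⇒ 0.41
d₂ = d₁ − σ√T = 0.4127 − 0.3000 = 0.1127 ⇒ 0.11
exp(−rT) = exp(−0.024·1) = 0.9763
N(d₁) = N(0.41) = 0.6591;  N(d₂) = N(0.11) = 0.5438
C = 375·0.6591 − 355·0.9763·0.5438 = 247.1625 − 188.4737 = 58.6888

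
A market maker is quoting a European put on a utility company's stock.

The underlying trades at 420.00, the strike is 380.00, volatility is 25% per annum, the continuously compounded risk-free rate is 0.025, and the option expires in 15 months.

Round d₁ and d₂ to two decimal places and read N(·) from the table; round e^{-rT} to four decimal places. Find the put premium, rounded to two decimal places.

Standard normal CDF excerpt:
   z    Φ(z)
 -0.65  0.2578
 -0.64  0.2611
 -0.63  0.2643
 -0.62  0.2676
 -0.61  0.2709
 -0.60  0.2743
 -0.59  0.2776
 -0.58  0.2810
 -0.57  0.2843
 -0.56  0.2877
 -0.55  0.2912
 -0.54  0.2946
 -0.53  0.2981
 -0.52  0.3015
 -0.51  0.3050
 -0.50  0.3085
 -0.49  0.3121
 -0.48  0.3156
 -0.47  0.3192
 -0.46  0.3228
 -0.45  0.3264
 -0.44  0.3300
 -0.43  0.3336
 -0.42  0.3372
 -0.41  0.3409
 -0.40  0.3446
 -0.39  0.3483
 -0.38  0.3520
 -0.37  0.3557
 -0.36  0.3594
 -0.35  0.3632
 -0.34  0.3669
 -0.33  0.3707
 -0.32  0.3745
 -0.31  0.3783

22.75

σ√T = 0.25 × 1.1180 = 0.2795
d₁ = [ln(420/380) + (0.025 + 0.25²/2)·1.25] / 0.2795 = [0.1001 + 0.0703] / 0.2795 = 0.6096 ⇒ 0.61
d₂ = d₁ − σ√T = 0.6096 − 0.2795 = 0.3301 ⇒ 0.33
exp(−rT) = exp(−0.025·1.25) = 0.9692
N(−d₂) = N(-0.33) = 0.3707;  N(−d₁) = N(-0.61) = 0.2709
P = 380·0.9692·0.3707 − 420·0.2709 = 136.5273 − 113.7780 = 22.7493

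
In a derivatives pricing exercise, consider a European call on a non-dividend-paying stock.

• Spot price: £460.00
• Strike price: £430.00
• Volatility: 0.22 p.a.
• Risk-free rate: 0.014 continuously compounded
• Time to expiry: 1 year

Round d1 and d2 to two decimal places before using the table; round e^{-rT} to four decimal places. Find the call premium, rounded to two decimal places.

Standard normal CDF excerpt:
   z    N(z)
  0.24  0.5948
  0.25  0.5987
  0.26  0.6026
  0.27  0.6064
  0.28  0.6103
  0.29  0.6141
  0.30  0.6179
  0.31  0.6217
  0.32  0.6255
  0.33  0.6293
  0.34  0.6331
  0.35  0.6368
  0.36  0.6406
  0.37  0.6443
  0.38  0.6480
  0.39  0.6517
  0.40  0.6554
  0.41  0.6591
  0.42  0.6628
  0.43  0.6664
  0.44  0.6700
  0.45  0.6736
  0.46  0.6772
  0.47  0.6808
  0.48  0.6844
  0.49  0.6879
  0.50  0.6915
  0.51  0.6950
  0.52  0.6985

£59.31

σ√T = 0.22 × 1.0000 = 0.2200
d₁ = [ln(460/430) + (0.014 + 0.22²/2)·1] / 0.2200 = [0.0674 + 0.0382] / 0.2200 = 0.4802 which rounds to 0.48
d₂ = d₁ − σ√T = 0.4802 − 0.2200 = 0.2602 which rounds to 0.26
exp(−rT) = exp(−0.014·1) = 0.9861
N(d₁) = N(0.48) = 0.6844;  N(d₂) = N(0.26) = 0.6026
C = 460·0.6844 − 430·0.9861·0.6026 = 314.8240 − 255.5163 = 59.3077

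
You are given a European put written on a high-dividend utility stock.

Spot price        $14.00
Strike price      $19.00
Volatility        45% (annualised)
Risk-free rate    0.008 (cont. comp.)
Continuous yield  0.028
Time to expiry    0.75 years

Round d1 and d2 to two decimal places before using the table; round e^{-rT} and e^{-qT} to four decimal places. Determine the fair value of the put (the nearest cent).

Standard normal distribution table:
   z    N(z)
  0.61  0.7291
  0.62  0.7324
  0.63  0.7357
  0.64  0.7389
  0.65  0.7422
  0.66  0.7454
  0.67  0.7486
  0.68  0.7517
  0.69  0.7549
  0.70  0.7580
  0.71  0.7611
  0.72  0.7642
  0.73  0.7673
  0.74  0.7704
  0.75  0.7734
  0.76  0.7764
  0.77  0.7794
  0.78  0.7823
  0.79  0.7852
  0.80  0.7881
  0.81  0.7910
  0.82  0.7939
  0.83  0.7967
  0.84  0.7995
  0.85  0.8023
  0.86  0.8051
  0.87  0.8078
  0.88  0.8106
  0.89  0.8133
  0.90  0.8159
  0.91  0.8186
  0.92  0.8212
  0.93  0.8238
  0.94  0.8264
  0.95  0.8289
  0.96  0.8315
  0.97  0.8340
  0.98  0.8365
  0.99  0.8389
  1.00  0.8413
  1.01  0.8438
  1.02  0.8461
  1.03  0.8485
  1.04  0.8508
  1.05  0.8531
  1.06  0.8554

$5.89

σ√T = 0.45·√0.75 = 0.3897
d₁ = [ln(14/19) + (0.008 − 0.028 + 0.45²/2)·0.75] / 0.3897 = [-0.3054 + 0.0609] / 0.3897 = -0.6272 ⇒ -0.63
d₂ = d₁ − σ√T = -0.6272 − 0.3897 = -1.0170 ⇒ -1.02
exp(−qT) = exp(−0.028·0.75) = 0.9792;  exp(−rT) = exp(−0.008·0.75) = 0.9940
N(−d₂) = N(1.02) = 0.8461;  N(−d₁) = N(0.63) = 0.7357
P = 19·0.9940·0.8461 − 14·0.9792·0.7357 = 15.9794 − 10.0856 = 5.8939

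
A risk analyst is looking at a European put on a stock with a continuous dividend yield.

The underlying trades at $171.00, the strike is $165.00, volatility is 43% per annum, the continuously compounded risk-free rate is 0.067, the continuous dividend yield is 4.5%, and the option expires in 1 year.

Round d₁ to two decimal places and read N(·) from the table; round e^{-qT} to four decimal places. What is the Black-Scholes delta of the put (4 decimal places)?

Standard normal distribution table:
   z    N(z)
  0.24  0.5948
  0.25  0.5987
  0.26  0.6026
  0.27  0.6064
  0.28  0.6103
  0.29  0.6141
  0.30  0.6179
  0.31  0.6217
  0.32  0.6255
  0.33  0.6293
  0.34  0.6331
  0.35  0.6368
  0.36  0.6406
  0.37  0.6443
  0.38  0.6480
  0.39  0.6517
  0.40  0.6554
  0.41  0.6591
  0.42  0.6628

-0.3472

σ√T = 0.43 × 1.0000 = 0.4300
d₁ = [ln(171/165) + (0.067 − 0.045 + 0.43²/2)·1] / 0.4300 = [0.0357 + 0.1144] / 0.4300 = 0.3492 → 0.35
N(d₁) = N(0.35) = 0.6368
Δ_put = exp(−qT)·(N(d₁) − 1) = 0.9560·(0.6368 − 1) = -0.3472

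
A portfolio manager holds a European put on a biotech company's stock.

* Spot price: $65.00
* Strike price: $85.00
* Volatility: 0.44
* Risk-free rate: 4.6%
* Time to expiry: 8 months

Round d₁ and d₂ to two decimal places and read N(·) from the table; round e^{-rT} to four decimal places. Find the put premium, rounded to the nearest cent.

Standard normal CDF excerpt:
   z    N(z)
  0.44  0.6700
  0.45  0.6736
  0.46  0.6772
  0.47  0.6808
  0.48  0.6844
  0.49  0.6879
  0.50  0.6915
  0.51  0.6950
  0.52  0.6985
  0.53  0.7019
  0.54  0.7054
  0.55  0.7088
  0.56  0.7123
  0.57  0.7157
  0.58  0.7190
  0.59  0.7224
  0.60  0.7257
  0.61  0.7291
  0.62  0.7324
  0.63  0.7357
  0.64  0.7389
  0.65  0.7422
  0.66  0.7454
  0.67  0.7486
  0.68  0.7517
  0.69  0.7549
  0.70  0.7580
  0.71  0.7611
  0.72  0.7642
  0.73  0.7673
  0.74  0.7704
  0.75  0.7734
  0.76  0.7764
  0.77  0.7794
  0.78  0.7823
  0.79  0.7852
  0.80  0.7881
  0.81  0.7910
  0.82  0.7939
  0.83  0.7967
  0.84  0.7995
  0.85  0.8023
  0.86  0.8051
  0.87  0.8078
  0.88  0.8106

σ√T = 0.44·√0.6667 = 0.3593
ln(S/K) + (r + σ²/2)T = ln(65/85) + (0.046 + 0.44²/2)·0.6667 = -0.2683 + 0.0952 = -0.1731
d₁ = -0.1731 / 0.3593 = -0.4817 ⇒ -0.48
d₂ = d₁ − σ√T = -0.4817 − 0.3593 = -0.8410 ⇒ -0.84
exp(−rT) = exp(−0.046·0.6667) = 0.9698
P = 85·0.9698·N(0.84) − 65·N(0.48) = 85·0.9698·0.7995 − 65·0.6844 = 65.9052 − 44.4860 = 21.4192

$21.42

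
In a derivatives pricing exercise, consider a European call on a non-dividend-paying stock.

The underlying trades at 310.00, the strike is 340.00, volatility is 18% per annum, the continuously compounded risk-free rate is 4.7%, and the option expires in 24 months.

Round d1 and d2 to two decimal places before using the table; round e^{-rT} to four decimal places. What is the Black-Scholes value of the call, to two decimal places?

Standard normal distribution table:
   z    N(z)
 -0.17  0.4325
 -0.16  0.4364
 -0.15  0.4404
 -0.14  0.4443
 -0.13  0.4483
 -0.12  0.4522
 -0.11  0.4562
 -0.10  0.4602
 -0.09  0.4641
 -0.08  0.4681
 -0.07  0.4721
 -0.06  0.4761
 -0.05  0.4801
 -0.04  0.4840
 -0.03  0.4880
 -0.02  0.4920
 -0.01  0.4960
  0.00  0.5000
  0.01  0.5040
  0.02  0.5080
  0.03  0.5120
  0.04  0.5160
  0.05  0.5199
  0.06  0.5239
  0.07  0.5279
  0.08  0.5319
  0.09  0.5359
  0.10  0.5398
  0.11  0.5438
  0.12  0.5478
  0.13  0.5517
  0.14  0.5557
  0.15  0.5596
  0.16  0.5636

31.07

σ√T = 0.18 × 1.4142 = 0.2546
d₁ = [ln(310/340) + (0.047 + 0.18²/2)·2] / 0.2546 = [-0.0924 + 0.1264] / 0.2546 = 0.1337 ≈ 0.13
d₂ = d₁ − σ√T = 0.1337 − 0.2546 = -0.1209 ≈ -0.12
exp(−rT) = exp(−0.047·2) = 0.9103
N(d₁) = N(0.13) = 0.5517;  N(d₂) = N(-0.12) = 0.4522
C = 310·0.5517 − 340·0.9103·0.4522 = 171.0270 − 139.9568 = 31.0702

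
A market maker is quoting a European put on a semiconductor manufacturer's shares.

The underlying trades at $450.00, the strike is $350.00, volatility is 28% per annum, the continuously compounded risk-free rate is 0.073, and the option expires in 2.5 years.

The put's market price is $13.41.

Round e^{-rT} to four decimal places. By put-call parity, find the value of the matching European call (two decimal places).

$171.79

e^(−rT) = e^(−0.073·2.5) = 0.8332
Put-call parity: C − P = S − K·e^(−rT) = 450 − 350·0.8332 = 450 − 291.6200 = 158.3800
C = P + (C − P) = 13.41 + (158.3800) = 171.7900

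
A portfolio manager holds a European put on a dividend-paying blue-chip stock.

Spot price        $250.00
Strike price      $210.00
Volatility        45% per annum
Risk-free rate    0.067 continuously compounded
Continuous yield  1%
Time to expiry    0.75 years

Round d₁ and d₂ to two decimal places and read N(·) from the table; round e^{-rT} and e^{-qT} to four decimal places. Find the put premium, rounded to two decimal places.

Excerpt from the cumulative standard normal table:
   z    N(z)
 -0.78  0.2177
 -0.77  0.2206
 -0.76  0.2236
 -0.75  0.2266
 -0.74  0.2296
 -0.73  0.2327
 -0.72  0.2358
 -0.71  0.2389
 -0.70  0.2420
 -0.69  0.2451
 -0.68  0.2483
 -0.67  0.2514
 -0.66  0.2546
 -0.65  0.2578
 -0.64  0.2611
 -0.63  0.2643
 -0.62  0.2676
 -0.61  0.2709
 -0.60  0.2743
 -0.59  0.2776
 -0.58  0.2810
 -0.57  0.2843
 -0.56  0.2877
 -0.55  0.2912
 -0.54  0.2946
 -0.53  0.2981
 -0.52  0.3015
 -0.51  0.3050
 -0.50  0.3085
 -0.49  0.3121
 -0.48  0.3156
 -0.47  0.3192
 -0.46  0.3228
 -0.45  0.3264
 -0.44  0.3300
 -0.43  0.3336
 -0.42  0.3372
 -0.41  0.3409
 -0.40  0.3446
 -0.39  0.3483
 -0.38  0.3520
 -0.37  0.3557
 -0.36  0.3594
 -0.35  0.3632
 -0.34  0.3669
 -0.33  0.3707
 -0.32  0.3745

T = 0.75;  σ√T = 0.3897
d₁ = [ln(250/210) + (0.067 − 0.01 + 0.45²/2)·0.75] / 0.3897 = [0.1744 + 0.1187] / 0.3897 = 0.7519 ≈ 0.75
d₂ = d₁ − σ√T = 0.7519 − 0.3897 = 0.3622 ≈ 0.36
e^(−qT) = e^(−0.01·0.75) = 0.9925;  e^(−rT) = e^(−0.067·0.75) = 0.9510
N(−d₂) = N(-0.36) = 0.3594;  N(−d₁) = N(-0.75) = 0.2266
P = 210·0.9510·0.3594 − 250·0.9925·0.2266 = 71.7758 − 56.2251 = 15.5506

$15.55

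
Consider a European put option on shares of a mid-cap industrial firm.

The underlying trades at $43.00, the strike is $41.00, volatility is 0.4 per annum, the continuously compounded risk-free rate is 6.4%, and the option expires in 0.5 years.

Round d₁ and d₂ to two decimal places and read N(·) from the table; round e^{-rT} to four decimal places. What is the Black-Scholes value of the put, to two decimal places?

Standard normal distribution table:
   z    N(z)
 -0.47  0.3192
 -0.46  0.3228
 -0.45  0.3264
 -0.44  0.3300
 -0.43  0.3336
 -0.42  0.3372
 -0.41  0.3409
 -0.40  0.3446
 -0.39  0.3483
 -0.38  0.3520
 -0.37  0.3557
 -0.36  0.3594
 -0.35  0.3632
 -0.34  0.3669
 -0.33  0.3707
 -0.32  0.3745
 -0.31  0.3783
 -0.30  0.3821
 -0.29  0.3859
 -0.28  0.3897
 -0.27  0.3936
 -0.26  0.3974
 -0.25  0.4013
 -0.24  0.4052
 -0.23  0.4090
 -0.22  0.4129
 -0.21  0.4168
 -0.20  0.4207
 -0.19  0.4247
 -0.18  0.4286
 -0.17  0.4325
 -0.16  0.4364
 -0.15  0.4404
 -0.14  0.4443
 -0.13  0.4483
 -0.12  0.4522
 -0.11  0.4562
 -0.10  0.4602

T = 0.5;  σ√T = 0.2828
d₁ = [ln(43/41) + (0.064 + 0.4²/2)·0.5] / 0.2828 = [0.0476 + 0.0720] / 0.2828 = 0.4229 which rounds to 0.42
d₂ = d₁ − σ√T = 0.4229 − 0.2828 = 0.1401 which rounds to 0.14
exp(−rT) = exp(−0.064·0.5) = 0.9685
N(−d₂) = N(-0.14) = 0.4443;  N(−d₁) = N(-0.42) = 0.3372
P = 41·0.9685·0.4443 − 43·0.3372 = 17.6425 − 14.4996 = 3.1429

$3.14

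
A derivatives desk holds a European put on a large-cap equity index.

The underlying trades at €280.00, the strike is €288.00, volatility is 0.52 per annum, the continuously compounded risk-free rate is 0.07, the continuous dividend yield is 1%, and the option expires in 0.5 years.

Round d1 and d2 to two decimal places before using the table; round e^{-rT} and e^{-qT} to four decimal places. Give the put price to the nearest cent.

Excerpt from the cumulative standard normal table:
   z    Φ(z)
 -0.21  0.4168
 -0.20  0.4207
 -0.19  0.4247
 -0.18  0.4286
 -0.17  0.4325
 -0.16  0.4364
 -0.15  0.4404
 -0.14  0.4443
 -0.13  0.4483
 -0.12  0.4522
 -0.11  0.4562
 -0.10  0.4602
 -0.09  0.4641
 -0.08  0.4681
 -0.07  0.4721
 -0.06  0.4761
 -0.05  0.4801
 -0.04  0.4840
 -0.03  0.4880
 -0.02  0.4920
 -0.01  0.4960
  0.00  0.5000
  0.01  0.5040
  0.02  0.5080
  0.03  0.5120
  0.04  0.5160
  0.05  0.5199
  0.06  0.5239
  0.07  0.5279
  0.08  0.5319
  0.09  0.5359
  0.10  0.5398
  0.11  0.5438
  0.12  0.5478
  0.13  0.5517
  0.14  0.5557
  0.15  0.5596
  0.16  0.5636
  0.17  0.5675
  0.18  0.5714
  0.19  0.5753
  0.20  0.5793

€40.58

σ√T = 0.52 × 0.7071 = 0.3677
ln(S/K) + (r − q + σ²/2)T = ln(280/288) + (0.07 − 0.01 + 0.52²/2)·0.5 = -0.0282 + 0.0976 = 0.0694
d₁ = 0.0694 / 0.3677 = 0.1888 which rounds to 0.19
d₂ = d₁ − σ√T = 0.1888 − 0.3677 = -0.1789 which rounds to -0.18
e^(−qT) = e^(−0.01·0.5) = 0.9950;  e^(−rT) = e^(−0.07·0.5) = 0.9656
N(−d₂) = N(0.18) = 0.5714;  N(−d₁) = N(-0.19) = 0.4247
P = 288·0.9656·0.5714 − 280·0.9950·0.4247 = 158.9022 − 118.3214 = 40.5808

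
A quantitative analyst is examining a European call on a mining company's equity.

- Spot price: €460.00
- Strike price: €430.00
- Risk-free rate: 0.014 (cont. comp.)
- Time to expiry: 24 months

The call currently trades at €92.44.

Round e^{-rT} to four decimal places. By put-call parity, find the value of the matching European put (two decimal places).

e^(−rT) = e^(−0.014·2) = 0.9724
Put-call parity: C − P = S − K·e^(−rT) = 460 − 430·0.9724 = 460 − 418.1320 = 41.8680
P = C − (C − P) = 92.44 − (41.8680) = 50.5720

€50.57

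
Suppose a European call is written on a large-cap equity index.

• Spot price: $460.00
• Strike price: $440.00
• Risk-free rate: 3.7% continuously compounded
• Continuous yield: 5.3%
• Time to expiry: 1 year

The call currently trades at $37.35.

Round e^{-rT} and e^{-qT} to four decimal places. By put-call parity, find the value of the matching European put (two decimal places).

exp(−qT) = exp(−0.053·1) = 0.9484;  exp(−rT) = exp(−0.037·1) = 0.9637
Put-call parity: C − P = S·e^(−qT) − K·e^(−rT) = 460·0.9484 − 440·0.9637 = 436.2640 − 424.0280 = 12.2360
P = C − (C − P) = 37.35 − (12.2360) = 25.1140

$25.11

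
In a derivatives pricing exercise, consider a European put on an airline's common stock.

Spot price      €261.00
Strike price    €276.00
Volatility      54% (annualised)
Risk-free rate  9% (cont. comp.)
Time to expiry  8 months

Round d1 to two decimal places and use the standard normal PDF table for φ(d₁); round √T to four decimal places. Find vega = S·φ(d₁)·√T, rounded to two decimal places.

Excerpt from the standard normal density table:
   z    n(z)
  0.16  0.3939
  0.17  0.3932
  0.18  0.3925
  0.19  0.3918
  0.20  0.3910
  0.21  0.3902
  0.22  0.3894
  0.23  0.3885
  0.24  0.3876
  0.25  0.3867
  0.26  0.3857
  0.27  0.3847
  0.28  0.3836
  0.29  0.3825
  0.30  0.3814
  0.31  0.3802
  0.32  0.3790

82.79

T = 0.6667;  σ√T = 0.4409
d₁ = [ln(261/276) + (0.09 + 0.54²/2)·0.6667] / 0.4409 = [-0.0559 + 0.1572] / 0.4409 = 0.2298 ⇒ 0.23
√T = √0.6667 = 0.8165
φ(d₁) = φ(0.23) = 0.3885
vega = S·φ(d₁)·√T = 261·0.3885·0.8165 = 82.7919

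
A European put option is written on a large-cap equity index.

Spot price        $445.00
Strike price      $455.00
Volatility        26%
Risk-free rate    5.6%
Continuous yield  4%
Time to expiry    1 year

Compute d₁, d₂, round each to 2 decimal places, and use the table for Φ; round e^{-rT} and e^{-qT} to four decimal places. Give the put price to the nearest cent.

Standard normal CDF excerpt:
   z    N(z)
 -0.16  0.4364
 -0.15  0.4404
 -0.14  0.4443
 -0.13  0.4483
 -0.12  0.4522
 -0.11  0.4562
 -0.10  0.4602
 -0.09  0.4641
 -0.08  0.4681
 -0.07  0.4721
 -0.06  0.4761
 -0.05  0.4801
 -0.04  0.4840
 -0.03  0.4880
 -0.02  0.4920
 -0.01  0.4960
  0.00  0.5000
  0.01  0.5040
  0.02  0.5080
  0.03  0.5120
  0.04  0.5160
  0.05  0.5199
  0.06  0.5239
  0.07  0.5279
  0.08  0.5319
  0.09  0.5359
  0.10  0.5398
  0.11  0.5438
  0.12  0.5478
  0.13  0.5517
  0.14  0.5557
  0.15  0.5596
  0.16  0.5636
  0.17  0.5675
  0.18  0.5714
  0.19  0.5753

$45.69

σ√T = 0.26 × 1.0000 = 0.2600
ln(S/K) + (r − q + σ²/2)T = ln(445/455) + (0.056 − 0.04 + 0.26²/2)·1 = -0.0222 + 0.0498 = 0.0276
d₁ = 0.0276 / 0.2600 = 0.1061 ⇒ 0.11
d₂ = d₁ − σ√T = 0.1061 − 0.2600 = -0.1539 ⇒ -0.15
e^(−qT) = e^(−0.04·1) = 0.9608;  e^(−rT) = e^(−0.056·1) = 0.9455
N(−d₂) = N(0.15) = 0.5596;  N(−d₁) = N(-0.11) = 0.4562
P = 455·0.9455·0.5596 − 445·0.9608·0.4562 = 240.7413 − 195.0510 = 45.6903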